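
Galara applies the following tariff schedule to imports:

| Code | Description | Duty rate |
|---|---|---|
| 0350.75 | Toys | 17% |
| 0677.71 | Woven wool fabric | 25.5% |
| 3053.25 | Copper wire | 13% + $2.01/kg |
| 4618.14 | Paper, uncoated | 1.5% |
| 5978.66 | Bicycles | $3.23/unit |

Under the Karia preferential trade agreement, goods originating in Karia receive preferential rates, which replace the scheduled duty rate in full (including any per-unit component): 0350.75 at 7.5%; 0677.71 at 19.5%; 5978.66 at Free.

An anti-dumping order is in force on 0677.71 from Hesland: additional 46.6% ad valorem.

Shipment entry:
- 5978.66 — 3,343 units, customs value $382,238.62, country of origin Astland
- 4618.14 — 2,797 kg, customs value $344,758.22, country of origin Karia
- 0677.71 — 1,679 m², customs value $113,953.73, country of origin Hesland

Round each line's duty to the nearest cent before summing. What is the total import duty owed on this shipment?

$98,129.90

Line 1 (5978.66, Astland, 3,343 units, $382,238.62):
Base rate for 5978.66 is $3.23/unit.
5978.66 has an FTA preferential rate, but origin Astland is not Karia; base rate stands.
Duty = 3,343 × $3.23 = $10,797.89.
Line 2 (4618.14, Karia, 2,797 kg, $344,758.22):
Base rate for 4618.14 is 1.5%.
Origin Karia is the FTA partner but 4618.14 is not on the preference list; base rate stands.
Duty = $344,758.22 × 1.5% = $5,171.37.
Line 3 (0677.71, Hesland, 1,679 m², $113,953.73):
Base rate for 0677.71 is 25.5%.
0677.71 has an FTA preferential rate, but origin Hesland is not Karia; base rate stands.
Additional duty on 0677.71 from Hesland: +46.6%. Applied ad valorem rate: 25.5% + 46.6% = 72.1%.
Duty = $113,953.73 × 72.1% = $82,160.64.
Total = $10,797.89 + $5,171.37 + $82,160.64 = $98,129.90.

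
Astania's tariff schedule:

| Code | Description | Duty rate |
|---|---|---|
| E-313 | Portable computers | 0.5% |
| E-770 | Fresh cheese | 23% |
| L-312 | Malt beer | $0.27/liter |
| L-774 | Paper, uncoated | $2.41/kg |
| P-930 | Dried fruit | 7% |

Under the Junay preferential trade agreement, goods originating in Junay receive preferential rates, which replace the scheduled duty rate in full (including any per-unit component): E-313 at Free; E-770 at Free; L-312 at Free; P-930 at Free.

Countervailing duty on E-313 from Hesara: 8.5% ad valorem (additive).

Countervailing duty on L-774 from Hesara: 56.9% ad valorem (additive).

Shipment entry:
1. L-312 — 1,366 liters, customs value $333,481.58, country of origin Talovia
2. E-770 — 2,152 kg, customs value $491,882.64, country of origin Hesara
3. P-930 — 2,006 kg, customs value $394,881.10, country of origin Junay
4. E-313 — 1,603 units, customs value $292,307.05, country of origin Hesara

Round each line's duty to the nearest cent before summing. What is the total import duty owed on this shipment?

$139,809.46

Line 1 (L-312, Talovia, 1,366 liters, $333,481.58):
Base rate for L-312 is $0.27/liter.
L-312 has an FTA preferential rate, but origin Talovia is not Junay; base rate stands.
Duty = 1,366 × $0.27 = $368.82.
Line 2 (E-770, Hesara, 2,152 kg, $491,882.64):
Base rate for E-770 is 23%.
E-770 has an FTA preferential rate, but origin Hesara is not Junay; base rate stands.
Duty = $491,882.64 × 23% = $113,133.01.
Line 3 (P-930, Junay, 2,006 kg, $394,881.10):
Base rate for P-930 is 7%.
Origin Junay qualifies under the Astania–Junay agreement and P-930 is covered: preferential rate Free applies instead.
Duty = $394,881.10 × 0% = $0.00.
Line 4 (E-313, Hesara, 1,603 units, $292,307.05):
Base rate for E-313 is 0.5%.
E-313 has an FTA preferential rate, but origin Hesara is not Junay; base rate stands.
Additional duty on E-313 from Hesara: +8.5%. Applied ad valorem rate: 0.5% + 8.5% = 9%.
Duty = $292,307.05 × 9% = $26,307.63.
Total = $368.82 + $113,133.01 + $0.00 + $26,307.63 = $139,809.46.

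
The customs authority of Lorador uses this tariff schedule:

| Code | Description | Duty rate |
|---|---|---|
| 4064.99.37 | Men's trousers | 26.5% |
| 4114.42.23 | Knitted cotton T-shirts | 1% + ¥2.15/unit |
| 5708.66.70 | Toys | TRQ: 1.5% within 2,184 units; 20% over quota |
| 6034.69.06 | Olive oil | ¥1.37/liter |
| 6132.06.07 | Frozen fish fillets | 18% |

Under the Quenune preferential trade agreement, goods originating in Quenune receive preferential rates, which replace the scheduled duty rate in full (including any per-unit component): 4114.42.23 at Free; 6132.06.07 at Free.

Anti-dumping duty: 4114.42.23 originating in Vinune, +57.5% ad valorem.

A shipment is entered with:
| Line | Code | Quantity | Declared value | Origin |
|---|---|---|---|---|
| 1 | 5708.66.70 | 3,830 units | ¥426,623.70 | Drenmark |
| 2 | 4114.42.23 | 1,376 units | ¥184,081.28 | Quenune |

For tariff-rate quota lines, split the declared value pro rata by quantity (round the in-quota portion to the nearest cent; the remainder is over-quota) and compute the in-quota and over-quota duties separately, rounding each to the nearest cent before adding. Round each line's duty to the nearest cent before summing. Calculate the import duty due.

Line 1 (5708.66.70, Drenmark, 3,830 units, ¥426,623.70):
Code 5708.66.70 is under a tariff-rate quota (threshold 2,184 units). In-quota: 2,184 units at 1.5%; over-quota: 1,646 units at 20%.
Pro-rata value split: in-quota = ¥426,623.70 × 2,184/3,830 = ¥243,275.76; over-quota = ¥426,623.70 − ¥243,275.76 = ¥183,347.94.
In-quota duty = ¥243,275.76 × 1.5% = ¥3,649.14. Over-quota duty = ¥183,347.94 × 20% = ¥36,669.59.
Line duty = ¥3,649.14 + ¥36,669.59 = ¥40,318.73.
Line 2 (4114.42.23, Quenune, 1,376 units, ¥184,081.28):
Base rate for 4114.42.23 is 1% + ¥2.15/unit.
Origin Quenune qualifies under the Lorador–Quenune agreement and 4114.42.23 is covered: preferential rate Free applies instead.
The additional-duty order on 4114.42.23 targets Vinune, not Quenune; it does not apply.
Duty = ¥184,081.28 × 0% = ¥0.00.
Total = ¥40,318.73 + ¥0.00 = ¥40,318.73.

¥40,318.73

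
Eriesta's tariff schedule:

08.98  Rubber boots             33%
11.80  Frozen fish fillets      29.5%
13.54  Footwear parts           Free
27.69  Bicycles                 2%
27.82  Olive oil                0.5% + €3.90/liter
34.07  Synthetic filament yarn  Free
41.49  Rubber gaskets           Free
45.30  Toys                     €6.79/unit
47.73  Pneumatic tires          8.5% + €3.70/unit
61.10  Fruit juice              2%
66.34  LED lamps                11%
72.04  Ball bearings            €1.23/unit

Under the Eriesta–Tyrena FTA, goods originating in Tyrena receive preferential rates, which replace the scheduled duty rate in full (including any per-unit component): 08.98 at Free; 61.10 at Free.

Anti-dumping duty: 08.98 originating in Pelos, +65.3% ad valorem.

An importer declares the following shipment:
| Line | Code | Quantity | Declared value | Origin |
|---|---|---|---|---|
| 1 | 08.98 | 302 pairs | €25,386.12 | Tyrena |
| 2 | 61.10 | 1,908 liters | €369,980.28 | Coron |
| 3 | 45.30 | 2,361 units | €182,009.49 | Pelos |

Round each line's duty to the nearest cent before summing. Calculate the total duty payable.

€23,430.80

Line 1 (08.98, Tyrena, 302 pairs, €25,386.12):
Base rate for 08.98 is 33%.
Origin Tyrena qualifies under the Eriesta–Tyrena agreement and 08.98 is covered: preferential rate Free applies instead.
The additional-duty order on 08.98 targets Pelos, not Tyrena; it does not apply.
Duty = €25,386.12 × 0% = €0.00.
Line 2 (61.10, Coron, 1,908 liters, €369,980.28):
Base rate for 61.10 is 2%.
61.10 has an FTA preferential rate, but origin Coron is not Tyrena; base rate stands.
Duty = €369,980.28 × 2% = €7,399.61.
Line 3 (45.30, Pelos, 2,361 units, €182,009.49):
Base rate for 45.30 is €6.79/unit.
Duty = 2,361 × €6.79 = €16,031.19.
Total = €0.00 + €7,399.61 + €16,031.19 = €23,430.80.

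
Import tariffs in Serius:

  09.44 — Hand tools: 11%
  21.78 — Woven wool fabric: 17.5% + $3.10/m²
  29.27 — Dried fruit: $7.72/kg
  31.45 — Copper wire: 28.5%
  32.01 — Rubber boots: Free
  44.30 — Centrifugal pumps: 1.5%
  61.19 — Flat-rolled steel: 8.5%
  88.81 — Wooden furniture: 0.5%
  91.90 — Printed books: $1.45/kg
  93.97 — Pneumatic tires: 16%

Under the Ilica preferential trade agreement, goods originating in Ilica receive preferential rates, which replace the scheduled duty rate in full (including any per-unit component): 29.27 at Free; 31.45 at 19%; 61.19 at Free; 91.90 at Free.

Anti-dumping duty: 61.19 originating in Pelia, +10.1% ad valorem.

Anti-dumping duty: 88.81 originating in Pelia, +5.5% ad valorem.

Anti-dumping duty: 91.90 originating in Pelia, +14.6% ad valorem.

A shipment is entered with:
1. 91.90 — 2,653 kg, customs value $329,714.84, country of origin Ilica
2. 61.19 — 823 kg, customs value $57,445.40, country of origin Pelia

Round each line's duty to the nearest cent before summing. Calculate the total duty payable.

$10,684.84

Line 1 (91.90, Ilica, 2,653 kg, $329,714.84):
Base rate for 91.90 is $1.45/kg.
Origin Ilica qualifies under the Serius–Ilica agreement and 91.90 is covered: preferential rate Free applies instead.
The additional-duty order on 91.90 targets Pelia, not Ilica; it does not apply.
Duty = $329,714.84 × 0% = $0.00.
Line 2 (61.19, Pelia, 823 kg, $57,445.40):
Base rate for 61.19 is 8.5%.
61.19 has an FTA preferential rate, but origin Pelia is not Ilica; base rate stands.
Additional duty on 61.19 from Pelia: +10.1%. Applied ad valorem rate: 8.5% + 10.1% = 18.6%.
Duty = $57,445.40 × 18.6% = $10,684.84.
Total = $0.00 + $10,684.84 = $10,684.84.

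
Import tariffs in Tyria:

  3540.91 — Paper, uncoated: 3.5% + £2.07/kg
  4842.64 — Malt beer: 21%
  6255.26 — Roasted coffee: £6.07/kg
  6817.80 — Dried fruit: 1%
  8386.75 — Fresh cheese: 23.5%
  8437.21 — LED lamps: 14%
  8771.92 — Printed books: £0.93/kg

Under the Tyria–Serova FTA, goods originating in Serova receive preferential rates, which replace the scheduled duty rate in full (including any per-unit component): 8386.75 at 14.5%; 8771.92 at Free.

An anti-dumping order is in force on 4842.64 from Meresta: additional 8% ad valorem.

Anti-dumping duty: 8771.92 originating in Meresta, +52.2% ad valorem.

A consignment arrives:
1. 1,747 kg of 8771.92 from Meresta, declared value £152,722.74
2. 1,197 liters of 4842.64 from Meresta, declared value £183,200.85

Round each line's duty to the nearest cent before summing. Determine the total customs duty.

Line 1 (8771.92, Meresta, 1,747 kg, £152,722.74):
Base rate for 8771.92 is £0.93/kg.
8771.92 has an FTA preferential rate, but origin Meresta is not Serova; base rate stands.
Additional duty on 8771.92 from Meresta: +52.2% ad valorem. Applied ad valorem rate = 52.2%.
Duty = £152,722.74 × 52.2% + 1,747 × £0.93 = £81,345.98.
Line 2 (4842.64, Meresta, 1,197 liters, £183,200.85):
Base rate for 4842.64 is 21%.
Additional duty on 4842.64 from Meresta: +8%. Applied ad valorem rate: 21% + 8% = 29%.
Duty = £183,200.85 × 29% = £53,128.25.
Total = £81,345.98 + £53,128.25 = £134,474.23.

£134,474.23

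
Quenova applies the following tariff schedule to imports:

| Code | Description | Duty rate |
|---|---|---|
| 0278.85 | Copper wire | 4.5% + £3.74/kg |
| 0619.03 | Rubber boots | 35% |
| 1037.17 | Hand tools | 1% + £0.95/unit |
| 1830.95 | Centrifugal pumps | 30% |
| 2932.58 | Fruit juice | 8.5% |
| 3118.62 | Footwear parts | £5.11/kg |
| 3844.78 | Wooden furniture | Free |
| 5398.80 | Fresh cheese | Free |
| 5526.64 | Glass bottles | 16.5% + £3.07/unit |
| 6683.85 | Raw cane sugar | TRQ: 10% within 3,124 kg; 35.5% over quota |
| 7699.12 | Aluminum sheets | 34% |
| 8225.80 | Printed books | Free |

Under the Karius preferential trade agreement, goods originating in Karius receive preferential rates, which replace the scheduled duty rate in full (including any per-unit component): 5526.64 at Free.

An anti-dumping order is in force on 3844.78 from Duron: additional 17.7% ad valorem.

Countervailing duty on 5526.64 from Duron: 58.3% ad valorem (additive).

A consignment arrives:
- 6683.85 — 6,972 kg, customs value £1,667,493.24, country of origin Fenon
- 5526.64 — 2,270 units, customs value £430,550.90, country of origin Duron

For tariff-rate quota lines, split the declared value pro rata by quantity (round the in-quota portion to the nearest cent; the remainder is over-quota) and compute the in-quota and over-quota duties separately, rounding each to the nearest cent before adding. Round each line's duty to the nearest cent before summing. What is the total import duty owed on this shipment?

£730,453.47

Line 1 (6683.85, Fenon, 6,972 kg, £1,667,493.24):
Code 6683.85 is under a tariff-rate quota (threshold 3,124 kg). In-quota: 3,124 kg at 10%; over-quota: 3,848 kg at 35.5%.
Pro-rata value split: in-quota = £1,667,493.24 × 3,124/6,972 = £747,167.08; over-quota = £1,667,493.24 − £747,167.08 = £920,326.16.
In-quota duty = £747,167.08 × 10% = £74,716.71. Over-quota duty = £920,326.16 × 35.5% = £326,715.79.
Line duty = £74,716.71 + £326,715.79 = £401,432.50.
Line 2 (5526.64, Duron, 2,270 units, £430,550.90):
Base rate for 5526.64 is 16.5% + £3.07/unit.
5526.64 has an FTA preferential rate, but origin Duron is not Karius; base rate stands.
Additional duty on 5526.64 from Duron: +58.3%. Applied ad valorem rate: 16.5% + 58.3% = 74.8%.
Duty = £430,550.90 × 74.8% + 2,270 × £3.07 = £329,020.97.
Total = £401,432.50 + £329,020.97 = £730,453.47.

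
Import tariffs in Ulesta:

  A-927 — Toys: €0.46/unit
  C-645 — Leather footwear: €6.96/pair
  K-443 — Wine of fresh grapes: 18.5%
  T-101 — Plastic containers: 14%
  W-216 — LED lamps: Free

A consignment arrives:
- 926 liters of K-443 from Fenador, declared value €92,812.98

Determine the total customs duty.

€17,170.40

Line 1 (K-443, Fenador, 926 liters, €92,812.98):
Base rate for K-443 is 18.5%.
Duty = €92,812.98 × 18.5% = €17,170.40.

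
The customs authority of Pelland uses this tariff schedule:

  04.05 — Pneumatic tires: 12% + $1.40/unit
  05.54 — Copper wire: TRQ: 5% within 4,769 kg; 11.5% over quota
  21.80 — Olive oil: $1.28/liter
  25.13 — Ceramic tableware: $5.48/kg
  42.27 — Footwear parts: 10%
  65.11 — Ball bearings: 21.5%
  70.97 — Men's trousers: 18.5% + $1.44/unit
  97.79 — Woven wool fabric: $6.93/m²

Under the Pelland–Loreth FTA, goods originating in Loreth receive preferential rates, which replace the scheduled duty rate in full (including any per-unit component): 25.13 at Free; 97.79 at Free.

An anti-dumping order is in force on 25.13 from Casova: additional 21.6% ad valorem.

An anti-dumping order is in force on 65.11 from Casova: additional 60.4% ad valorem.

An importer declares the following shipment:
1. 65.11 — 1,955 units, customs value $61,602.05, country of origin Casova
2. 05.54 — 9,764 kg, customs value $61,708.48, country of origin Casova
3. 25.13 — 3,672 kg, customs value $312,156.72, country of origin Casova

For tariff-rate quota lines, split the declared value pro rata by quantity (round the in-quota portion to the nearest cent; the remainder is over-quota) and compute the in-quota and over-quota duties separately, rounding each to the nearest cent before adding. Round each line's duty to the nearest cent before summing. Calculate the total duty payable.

Line 1 (65.11, Casova, 1,955 units, $61,602.05):
Base rate for 65.11 is 21.5%.
Additional duty on 65.11 from Casova: +60.4%. Applied ad valorem rate: 21.5% + 60.4% = 81.9%.
Duty = $61,602.05 × 81.9% = $50,452.08.
Line 2 (05.54, Casova, 9,764 kg, $61,708.48):
Code 05.54 is under a tariff-rate quota (threshold 4,769 kg). In-quota: 4,769 kg at 5%; over-quota: 4,995 kg at 11.5%.
Pro-rata value split: in-quota = $61,708.48 × 4,769/9,764 = $30,140.08; over-quota = $61,708.48 − $30,140.08 = $31,568.40.
In-quota duty = $30,140.08 × 5% = $1,507.00. Over-quota duty = $31,568.40 × 11.5% = $3,630.37.
Line duty = $1,507.00 + $3,630.37 = $5,137.37.
Line 3 (25.13, Casova, 3,672 kg, $312,156.72):
Base rate for 25.13 is $5.48/kg.
25.13 has an FTA preferential rate, but origin Casova is not Loreth; base rate stands.
Additional duty on 25.13 from Casova: +21.6% ad valorem. Applied ad valorem rate = 21.6%.
Duty = $312,156.72 × 21.6% + 3,672 × $5.48 = $87,548.41.
Total = $50,452.08 + $5,137.37 + $87,548.41 = $143,137.86.

$143,137.86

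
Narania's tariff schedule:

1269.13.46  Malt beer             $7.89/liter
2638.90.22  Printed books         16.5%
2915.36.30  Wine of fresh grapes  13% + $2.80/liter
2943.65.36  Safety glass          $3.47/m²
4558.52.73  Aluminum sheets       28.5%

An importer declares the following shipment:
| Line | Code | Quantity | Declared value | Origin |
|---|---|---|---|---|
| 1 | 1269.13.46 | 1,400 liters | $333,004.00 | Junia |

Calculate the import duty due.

Line 1 (1269.13.46, Junia, 1,400 liters, $333,004.00):
Base rate for 1269.13.46 is $7.89/liter.
Duty = 1,400 × $7.89 = $11,046.00.

$11,046.00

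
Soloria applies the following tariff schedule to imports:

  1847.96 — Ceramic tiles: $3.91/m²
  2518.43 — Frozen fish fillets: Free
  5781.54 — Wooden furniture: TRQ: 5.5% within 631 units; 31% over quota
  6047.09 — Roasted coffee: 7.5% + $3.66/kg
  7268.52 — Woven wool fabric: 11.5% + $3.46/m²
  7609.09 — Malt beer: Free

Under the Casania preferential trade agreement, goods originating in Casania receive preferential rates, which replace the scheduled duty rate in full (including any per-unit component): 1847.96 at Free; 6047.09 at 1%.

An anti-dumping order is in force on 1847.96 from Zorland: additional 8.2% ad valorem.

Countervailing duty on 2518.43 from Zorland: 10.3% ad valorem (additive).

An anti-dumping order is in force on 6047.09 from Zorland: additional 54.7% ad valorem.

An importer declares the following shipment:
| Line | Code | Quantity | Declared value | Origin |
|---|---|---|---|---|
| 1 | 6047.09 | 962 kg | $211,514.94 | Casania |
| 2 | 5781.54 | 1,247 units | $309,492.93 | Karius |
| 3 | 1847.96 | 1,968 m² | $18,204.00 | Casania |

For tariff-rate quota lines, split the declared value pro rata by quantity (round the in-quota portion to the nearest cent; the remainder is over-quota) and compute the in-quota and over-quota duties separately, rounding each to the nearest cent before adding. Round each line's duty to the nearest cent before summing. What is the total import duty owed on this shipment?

$58,122.94

Line 1 (6047.09, Casania, 962 kg, $211,514.94):
Base rate for 6047.09 is 7.5% + $3.66/kg.
Origin Casania qualifies under the Soloria–Casania agreement and 6047.09 is covered: preferential rate 1% applies instead.
The additional-duty order on 6047.09 targets Zorland, not Casania; it does not apply.
Duty = $211,514.94 × 1% = $2,115.15.
Line 2 (5781.54, Karius, 1,247 units, $309,492.93):
Code 5781.54 is under a tariff-rate quota (threshold 631 units). In-quota: 631 units at 5.5%; over-quota: 616 units at 31%.
Pro-rata value split: in-quota = $309,492.93 × 631/1,247 = $156,607.89; over-quota = $309,492.93 − $156,607.89 = $152,885.04.
In-quota duty = $156,607.89 × 5.5% = $8,613.43. Over-quota duty = $152,885.04 × 31% = $47,394.36.
Line duty = $8,613.43 + $47,394.36 = $56,007.79.
Line 3 (1847.96, Casania, 1,968 m², $18,204.00):
Base rate for 1847.96 is $3.91/m².
Origin Casania qualifies under the Soloria–Casania agreement and 1847.96 is covered: preferential rate Free applies instead.
The additional-duty order on 1847.96 targets Zorland, not Casania; it does not apply.
Duty = $18,204.00 × 0% = $0.00.
Total = $2,115.15 + $56,007.79 + $0.00 = $58,122.94.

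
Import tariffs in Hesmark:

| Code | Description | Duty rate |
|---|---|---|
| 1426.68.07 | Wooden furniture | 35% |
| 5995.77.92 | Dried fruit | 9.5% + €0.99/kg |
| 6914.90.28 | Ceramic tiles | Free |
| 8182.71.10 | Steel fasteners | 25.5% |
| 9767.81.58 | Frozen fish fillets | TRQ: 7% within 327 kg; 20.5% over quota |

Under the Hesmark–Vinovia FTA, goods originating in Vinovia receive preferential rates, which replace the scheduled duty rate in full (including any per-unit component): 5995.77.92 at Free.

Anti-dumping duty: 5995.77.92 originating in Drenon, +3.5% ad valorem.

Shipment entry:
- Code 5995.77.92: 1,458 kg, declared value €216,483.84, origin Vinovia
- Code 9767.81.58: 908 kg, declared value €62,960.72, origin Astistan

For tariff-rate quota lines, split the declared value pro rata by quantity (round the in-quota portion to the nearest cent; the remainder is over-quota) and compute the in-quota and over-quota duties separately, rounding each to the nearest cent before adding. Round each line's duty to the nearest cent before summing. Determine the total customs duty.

Line 1 (5995.77.92, Vinovia, 1,458 kg, €216,483.84):
Base rate for 5995.77.92 is 9.5% + €0.99/kg.
Origin Vinovia qualifies under the Hesmark–Vinovia agreement and 5995.77.92 is covered: preferential rate Free applies instead.
The additional-duty order on 5995.77.92 targets Drenon, not Vinovia; it does not apply.
Duty = €216,483.84 × 0% = €0.00.
Line 2 (9767.81.58, Astistan, 908 kg, €62,960.72):
Code 9767.81.58 is under a tariff-rate quota (threshold 327 kg). In-quota: 327 kg at 7%; over-quota: 581 kg at 20.5%.
Pro-rata value split: in-quota = €62,960.72 × 327/908 = €22,674.18; over-quota = €62,960.72 − €22,674.18 = €40,286.54.
In-quota duty = €22,674.18 × 7% = €1,587.19. Over-quota duty = €40,286.54 × 20.5% = €8,258.74.
Line duty = €1,587.19 + €8,258.74 = €9,845.93.
Total = €0.00 + €9,845.93 = €9,845.93.

€9,845.93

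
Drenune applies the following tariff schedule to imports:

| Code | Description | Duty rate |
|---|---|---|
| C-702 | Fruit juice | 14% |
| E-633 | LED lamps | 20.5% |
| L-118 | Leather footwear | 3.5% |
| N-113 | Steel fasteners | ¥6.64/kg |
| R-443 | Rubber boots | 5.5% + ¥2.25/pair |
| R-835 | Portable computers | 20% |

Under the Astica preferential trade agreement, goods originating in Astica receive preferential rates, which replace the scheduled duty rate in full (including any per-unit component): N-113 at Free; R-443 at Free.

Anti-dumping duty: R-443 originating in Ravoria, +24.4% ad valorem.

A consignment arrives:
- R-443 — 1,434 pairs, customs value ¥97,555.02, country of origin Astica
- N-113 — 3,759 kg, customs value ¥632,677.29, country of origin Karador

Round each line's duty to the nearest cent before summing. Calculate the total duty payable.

¥24,959.76

Line 1 (R-443, Astica, 1,434 pairs, ¥97,555.02):
Base rate for R-443 is 5.5% + ¥2.25/pair.
Origin Astica qualifies under the Drenune–Astica agreement and R-443 is covered: preferential rate Free applies instead.
The additional-duty order on R-443 targets Ravoria, not Astica; it does not apply.
Duty = ¥97,555.02 × 0% = ¥0.00.
Line 2 (N-113, Karador, 3,759 kg, ¥632,677.29):
Base rate for N-113 is ¥6.64/kg.
N-113 has an FTA preferential rate, but origin Karador is not Astica; base rate stands.
Duty = 3,759 × ¥6.64 = ¥24,959.76.
Total = ¥0.00 + ¥24,959.76 = ¥24,959.76.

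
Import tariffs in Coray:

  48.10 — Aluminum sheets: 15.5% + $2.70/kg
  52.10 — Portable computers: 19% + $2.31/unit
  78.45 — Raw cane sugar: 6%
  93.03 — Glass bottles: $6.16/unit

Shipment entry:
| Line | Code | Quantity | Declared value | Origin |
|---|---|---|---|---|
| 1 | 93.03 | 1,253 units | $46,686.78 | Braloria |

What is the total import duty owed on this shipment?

$7,718.48

Line 1 (93.03, Braloria, 1,253 units, $46,686.78):
Base rate for 93.03 is $6.16/unit.
Duty = 1,253 × $6.16 = $7,718.48.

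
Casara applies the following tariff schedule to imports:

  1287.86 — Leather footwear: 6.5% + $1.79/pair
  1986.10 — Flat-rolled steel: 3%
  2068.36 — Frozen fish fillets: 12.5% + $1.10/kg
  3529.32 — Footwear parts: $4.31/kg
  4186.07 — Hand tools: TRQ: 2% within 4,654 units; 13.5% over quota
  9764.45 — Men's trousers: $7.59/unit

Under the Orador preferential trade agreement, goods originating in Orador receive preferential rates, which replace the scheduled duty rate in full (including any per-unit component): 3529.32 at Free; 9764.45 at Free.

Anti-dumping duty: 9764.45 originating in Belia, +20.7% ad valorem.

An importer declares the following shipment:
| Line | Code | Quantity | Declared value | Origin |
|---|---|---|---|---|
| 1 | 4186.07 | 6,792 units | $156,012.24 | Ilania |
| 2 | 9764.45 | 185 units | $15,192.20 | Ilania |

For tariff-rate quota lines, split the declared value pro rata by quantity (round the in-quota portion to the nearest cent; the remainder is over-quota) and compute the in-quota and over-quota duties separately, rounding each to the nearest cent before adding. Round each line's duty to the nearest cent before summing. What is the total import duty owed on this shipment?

$10,172.03

Line 1 (4186.07, Ilania, 6,792 units, $156,012.24):
Code 4186.07 is under a tariff-rate quota (threshold 4,654 units). In-quota: 4,654 units at 2%; over-quota: 2,138 units at 13.5%.
Pro-rata value split: in-quota = $156,012.24 × 4,654/6,792 = $106,902.38; over-quota = $156,012.24 − $106,902.38 = $49,109.86.
In-quota duty = $106,902.38 × 2% = $2,138.05. Over-quota duty = $49,109.86 × 13.5% = $6,629.83.
Line duty = $2,138.05 + $6,629.83 = $8,767.88.
Line 2 (9764.45, Ilania, 185 units, $15,192.20):
Base rate for 9764.45 is $7.59/unit.
9764.45 has an FTA preferential rate, but origin Ilania is not Orador; base rate stands.
The additional-duty order on 9764.45 targets Belia, not Ilania; it does not apply.
Duty = 185 × $7.59 = $1,404.15.
Total = $8,767.88 + $1,404.15 = $10,172.03.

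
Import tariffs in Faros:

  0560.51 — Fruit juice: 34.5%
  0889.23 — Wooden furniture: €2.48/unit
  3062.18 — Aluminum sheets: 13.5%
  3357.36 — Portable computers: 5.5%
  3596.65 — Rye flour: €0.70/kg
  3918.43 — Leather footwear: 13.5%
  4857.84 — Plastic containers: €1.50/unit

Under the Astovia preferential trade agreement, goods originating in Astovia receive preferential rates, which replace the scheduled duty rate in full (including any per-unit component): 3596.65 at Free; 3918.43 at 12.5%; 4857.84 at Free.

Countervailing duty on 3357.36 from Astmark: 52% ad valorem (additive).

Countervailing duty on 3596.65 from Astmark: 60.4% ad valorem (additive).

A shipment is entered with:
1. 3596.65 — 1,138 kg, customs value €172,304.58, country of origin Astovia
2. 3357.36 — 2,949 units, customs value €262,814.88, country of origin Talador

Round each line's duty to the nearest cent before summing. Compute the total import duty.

Line 1 (3596.65, Astovia, 1,138 kg, €172,304.58):
Base rate for 3596.65 is €0.70/kg.
Origin Astovia qualifies under the Faros–Astovia agreement and 3596.65 is covered: preferential rate Free applies instead.
The additional-duty order on 3596.65 targets Astmark, not Astovia; it does not apply.
Duty = €172,304.58 × 0% = €0.00.
Line 2 (3357.36, Talador, 2,949 units, €262,814.88):
Base rate for 3357.36 is 5.5%.
The additional-duty order on 3357.36 targets Astmark, not Talador; it does not apply.
Duty = €262,814.88 × 5.5% = €14,454.82.
Total = €0.00 + €14,454.82 = €14,454.82.

€14,454.82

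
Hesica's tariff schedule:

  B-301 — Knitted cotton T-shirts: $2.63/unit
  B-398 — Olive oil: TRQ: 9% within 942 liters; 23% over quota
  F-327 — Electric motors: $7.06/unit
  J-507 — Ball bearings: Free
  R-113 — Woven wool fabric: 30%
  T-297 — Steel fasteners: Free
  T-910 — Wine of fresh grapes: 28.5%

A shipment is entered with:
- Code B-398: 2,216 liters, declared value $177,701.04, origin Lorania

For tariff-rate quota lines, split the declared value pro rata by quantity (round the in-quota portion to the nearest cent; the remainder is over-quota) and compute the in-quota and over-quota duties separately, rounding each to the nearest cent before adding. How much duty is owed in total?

$30,295.78

Line 1 (B-398, Lorania, 2,216 liters, $177,701.04):
Code B-398 is under a tariff-rate quota (threshold 942 liters). In-quota: 942 liters at 9%; over-quota: 1,274 liters at 23%.
Pro-rata value split: in-quota = $177,701.04 × 942/2,216 = $75,538.98; over-quota = $177,701.04 − $75,538.98 = $102,162.06.
In-quota duty = $75,538.98 × 9% = $6,798.51. Over-quota duty = $102,162.06 × 23% = $23,497.27.
Line duty = $6,798.51 + $23,497.27 = $30,295.78.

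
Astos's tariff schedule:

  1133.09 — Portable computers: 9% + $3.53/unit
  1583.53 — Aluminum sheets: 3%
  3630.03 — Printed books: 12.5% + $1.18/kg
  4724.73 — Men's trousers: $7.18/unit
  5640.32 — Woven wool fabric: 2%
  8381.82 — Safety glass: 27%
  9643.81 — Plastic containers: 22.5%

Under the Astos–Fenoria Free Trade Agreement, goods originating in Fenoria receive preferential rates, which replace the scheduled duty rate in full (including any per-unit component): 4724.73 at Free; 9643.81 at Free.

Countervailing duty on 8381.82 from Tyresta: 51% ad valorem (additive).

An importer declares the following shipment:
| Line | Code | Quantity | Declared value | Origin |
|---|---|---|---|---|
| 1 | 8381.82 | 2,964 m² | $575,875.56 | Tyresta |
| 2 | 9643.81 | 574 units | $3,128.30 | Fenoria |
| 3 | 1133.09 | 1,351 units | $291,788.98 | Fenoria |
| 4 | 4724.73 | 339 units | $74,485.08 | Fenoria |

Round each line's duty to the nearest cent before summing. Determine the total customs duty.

$480,212.98

Line 1 (8381.82, Tyresta, 2,964 m², $575,875.56):
Base rate for 8381.82 is 27%.
Additional duty on 8381.82 from Tyresta: +51%. Applied ad valorem rate: 27% + 51% = 78%.
Duty = $575,875.56 × 78% = $449,182.94.
Line 2 (9643.81, Fenoria, 574 units, $3,128.30):
Base rate for 9643.81 is 22.5%.
Origin Fenoria qualifies under the Astos–Fenoria agreement and 9643.81 is covered: preferential rate Free applies instead.
Duty = $3,128.30 × 0% = $0.00.
Line 3 (1133.09, Fenoria, 1,351 units, $291,788.98):
Base rate for 1133.09 is 9% + $3.53/unit.
Origin Fenoria is the FTA partner but 1133.09 is not on the preference list; base rate stands.
Duty = $291,788.98 × 9% + 1,351 × $3.53 = $31,030.04.
Line 4 (4724.73, Fenoria, 339 units, $74,485.08):
Base rate for 4724.73 is $7.18/unit.
Origin Fenoria qualifies under the Astos–Fenoria agreement and 4724.73 is covered: preferential rate Free applies instead.
Duty = $74,485.08 × 0% = $0.00.
Total = $449,182.94 + $0.00 + $31,030.04 + $0.00 = $480,212.98.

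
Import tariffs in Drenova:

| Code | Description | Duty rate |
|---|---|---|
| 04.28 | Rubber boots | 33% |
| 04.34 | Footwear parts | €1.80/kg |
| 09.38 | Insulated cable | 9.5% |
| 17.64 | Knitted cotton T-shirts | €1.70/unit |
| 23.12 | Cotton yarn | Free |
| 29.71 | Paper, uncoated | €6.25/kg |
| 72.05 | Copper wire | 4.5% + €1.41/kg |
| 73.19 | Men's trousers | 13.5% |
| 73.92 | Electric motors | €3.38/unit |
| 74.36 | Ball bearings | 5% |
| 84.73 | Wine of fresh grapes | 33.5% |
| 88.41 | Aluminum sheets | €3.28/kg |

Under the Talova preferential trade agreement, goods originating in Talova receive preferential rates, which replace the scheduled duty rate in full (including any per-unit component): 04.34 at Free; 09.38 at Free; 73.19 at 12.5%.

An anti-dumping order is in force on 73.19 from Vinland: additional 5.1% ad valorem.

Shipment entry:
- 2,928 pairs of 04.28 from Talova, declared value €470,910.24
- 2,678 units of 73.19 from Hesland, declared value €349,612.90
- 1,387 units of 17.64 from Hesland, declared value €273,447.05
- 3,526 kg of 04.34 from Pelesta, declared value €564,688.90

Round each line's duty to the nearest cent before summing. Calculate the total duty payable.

€211,302.82

Line 1 (04.28, Talova, 2,928 pairs, €470,910.24):
Base rate for 04.28 is 33%.
Origin Talova is the FTA partner but 04.28 is not on the preference list; base rate stands.
Duty = €470,910.24 × 33% = €155,400.38.
Line 2 (73.19, Hesland, 2,678 units, €349,612.90):
Base rate for 73.19 is 13.5%.
73.19 has an FTA preferential rate, but origin Hesland is not Talova; base rate stands.
The additional-duty order on 73.19 targets Vinland, not Hesland; it does not apply.
Duty = €349,612.90 × 13.5% = €47,197.74.
Line 3 (17.64, Hesland, 1,387 units, €273,447.05):
Base rate for 17.64 is €1.70/unit.
Duty = 1,387 × €1.70 = €2,357.90.
Line 4 (04.34, Pelesta, 3,526 kg, €564,688.90):
Base rate for 04.34 is €1.80/kg.
04.34 has an FTA preferential rate, but origin Pelesta is not Talova; base rate stands.
Duty = 3,526 × €1.80 = €6,346.80.
Total = €155,400.38 + €47,197.74 + €2,357.90 + €6,346.80 = €211,302.82.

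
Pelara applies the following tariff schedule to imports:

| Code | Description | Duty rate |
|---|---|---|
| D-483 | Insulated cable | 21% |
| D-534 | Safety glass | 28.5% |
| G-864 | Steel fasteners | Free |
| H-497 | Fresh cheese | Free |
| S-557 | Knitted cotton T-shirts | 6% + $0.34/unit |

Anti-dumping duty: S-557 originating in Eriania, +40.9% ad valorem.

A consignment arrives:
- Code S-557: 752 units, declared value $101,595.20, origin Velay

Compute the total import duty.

$6,351.39

Line 1 (S-557, Velay, 752 units, $101,595.20):
Base rate for S-557 is 6% + $0.34/unit.
The additional-duty order on S-557 targets Eriania, not Velay; it does not apply.
Duty = $101,595.20 × 6% + 752 × $0.34 = $6,351.39.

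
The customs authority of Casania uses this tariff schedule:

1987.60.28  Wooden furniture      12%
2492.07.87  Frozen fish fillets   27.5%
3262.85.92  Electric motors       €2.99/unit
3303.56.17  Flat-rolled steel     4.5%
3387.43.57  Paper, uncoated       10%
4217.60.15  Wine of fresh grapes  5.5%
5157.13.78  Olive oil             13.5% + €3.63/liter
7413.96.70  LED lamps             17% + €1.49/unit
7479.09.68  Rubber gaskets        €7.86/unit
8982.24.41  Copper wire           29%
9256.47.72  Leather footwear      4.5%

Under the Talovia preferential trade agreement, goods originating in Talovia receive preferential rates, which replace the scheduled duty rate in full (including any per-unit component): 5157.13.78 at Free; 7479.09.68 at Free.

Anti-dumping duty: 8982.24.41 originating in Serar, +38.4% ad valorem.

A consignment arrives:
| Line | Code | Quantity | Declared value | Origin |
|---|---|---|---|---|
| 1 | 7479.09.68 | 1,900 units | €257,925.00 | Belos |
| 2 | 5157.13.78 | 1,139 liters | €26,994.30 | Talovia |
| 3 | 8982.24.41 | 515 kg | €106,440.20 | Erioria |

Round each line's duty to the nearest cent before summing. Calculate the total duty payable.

Line 1 (7479.09.68, Belos, 1,900 units, €257,925.00):
Base rate for 7479.09.68 is €7.86/unit.
7479.09.68 has an FTA preferential rate, but origin Belos is not Talovia; base rate stands.
Duty = 1,900 × €7.86 = €14,934.00.
Line 2 (5157.13.78, Talovia, 1,139 liters, €26,994.30):
Base rate for 5157.13.78 is 13.5% + €3.63/liter.
Origin Talovia qualifies under the Casania–Talovia agreement and 5157.13.78 is covered: preferential rate Free applies instead.
Duty = €26,994.30 × 0% = €0.00.
Line 3 (8982.24.41, Erioria, 515 kg, €106,440.20):
Base rate for 8982.24.41 is 29%.
The additional-duty order on 8982.24.41 targets Serar, not Erioria; it does not apply.
Duty = €106,440.20 × 29% = €30,867.66.
Total = €14,934.00 + €0.00 + €30,867.66 = €45,801.66.

€45,801.66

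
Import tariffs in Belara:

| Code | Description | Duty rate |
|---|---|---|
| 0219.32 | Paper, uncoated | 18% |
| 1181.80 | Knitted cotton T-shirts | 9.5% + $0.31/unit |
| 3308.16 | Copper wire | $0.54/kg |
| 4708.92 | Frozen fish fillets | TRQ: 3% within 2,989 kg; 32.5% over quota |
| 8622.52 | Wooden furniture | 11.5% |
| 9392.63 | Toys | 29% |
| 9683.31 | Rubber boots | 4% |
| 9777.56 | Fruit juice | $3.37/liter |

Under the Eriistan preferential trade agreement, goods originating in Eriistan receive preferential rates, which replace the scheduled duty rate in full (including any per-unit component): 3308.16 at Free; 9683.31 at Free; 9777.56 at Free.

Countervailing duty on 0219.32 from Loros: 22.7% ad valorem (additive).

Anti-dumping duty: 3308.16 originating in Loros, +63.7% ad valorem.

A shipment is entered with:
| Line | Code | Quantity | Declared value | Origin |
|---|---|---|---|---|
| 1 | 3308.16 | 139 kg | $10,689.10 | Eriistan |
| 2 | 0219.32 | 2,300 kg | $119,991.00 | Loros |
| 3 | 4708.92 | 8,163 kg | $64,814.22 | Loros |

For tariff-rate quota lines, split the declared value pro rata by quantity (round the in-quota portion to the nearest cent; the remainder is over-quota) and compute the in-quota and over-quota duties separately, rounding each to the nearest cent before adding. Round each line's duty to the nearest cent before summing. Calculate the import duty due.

$62,899.83

Line 1 (3308.16, Eriistan, 139 kg, $10,689.10):
Base rate for 3308.16 is $0.54/kg.
Origin Eriistan qualifies under the Belara–Eriistan agreement and 3308.16 is covered: preferential rate Free applies instead.
The additional-duty order on 3308.16 targets Loros, not Eriistan; it does not apply.
Duty = $10,689.10 × 0% = $0.00.
Line 2 (0219.32, Loros, 2,300 kg, $119,991.00):
Base rate for 0219.32 is 18%.
Additional duty on 0219.32 from Loros: +22.7%. Applied ad valorem rate: 18% + 22.7% = 40.7%.
Duty = $119,991.00 × 40.7% = $48,836.34.
Line 3 (4708.92, Loros, 8,163 kg, $64,814.22):
Code 4708.92 is under a tariff-rate quota (threshold 2,989 kg). In-quota: 2,989 kg at 3%; over-quota: 5,174 kg at 32.5%.
Pro-rata value split: in-quota = $64,814.22 × 2,989/8,163 = $23,732.66; over-quota = $64,814.22 − $23,732.66 = $41,081.56.
In-quota duty = $23,732.66 × 3% = $711.98. Over-quota duty = $41,081.56 × 32.5% = $13,351.51.
Line duty = $711.98 + $13,351.51 = $14,063.49.
Total = $0.00 + $48,836.34 + $14,063.49 = $62,899.83.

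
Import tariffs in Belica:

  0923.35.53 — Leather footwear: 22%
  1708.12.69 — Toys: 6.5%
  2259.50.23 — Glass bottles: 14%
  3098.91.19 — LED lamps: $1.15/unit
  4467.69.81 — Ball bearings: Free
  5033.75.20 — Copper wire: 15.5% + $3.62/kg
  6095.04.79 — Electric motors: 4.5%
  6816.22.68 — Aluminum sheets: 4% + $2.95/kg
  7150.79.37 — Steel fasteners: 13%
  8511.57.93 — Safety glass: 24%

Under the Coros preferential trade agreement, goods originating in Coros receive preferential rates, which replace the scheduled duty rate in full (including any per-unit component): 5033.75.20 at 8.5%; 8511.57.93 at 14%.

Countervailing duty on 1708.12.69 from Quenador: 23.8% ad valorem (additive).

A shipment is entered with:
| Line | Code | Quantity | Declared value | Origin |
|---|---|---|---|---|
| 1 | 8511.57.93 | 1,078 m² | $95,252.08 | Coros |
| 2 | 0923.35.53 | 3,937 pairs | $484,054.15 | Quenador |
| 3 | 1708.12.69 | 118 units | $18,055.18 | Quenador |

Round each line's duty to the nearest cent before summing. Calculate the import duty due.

$125,297.92

Line 1 (8511.57.93, Coros, 1,078 m², $95,252.08):
Base rate for 8511.57.93 is 24%.
Origin Coros qualifies under the Belica–Coros agreement and 8511.57.93 is covered: preferential rate 14% applies instead.
Duty = $95,252.08 × 14% = $13,335.29.
Line 2 (0923.35.53, Quenador, 3,937 pairs, $484,054.15):
Base rate for 0923.35.53 is 22%.
Duty = $484,054.15 × 22% = $106,491.91.
Line 3 (1708.12.69, Quenador, 118 units, $18,055.18):
Base rate for 1708.12.69 is 6.5%.
Additional duty on 1708.12.69 from Quenador: +23.8%. Applied ad valorem rate: 6.5% + 23.8% = 30.3%.
Duty = $18,055.18 × 30.3% = $5,470.72.
Total = $13,335.29 + $106,491.91 + $5,470.72 = $125,297.92.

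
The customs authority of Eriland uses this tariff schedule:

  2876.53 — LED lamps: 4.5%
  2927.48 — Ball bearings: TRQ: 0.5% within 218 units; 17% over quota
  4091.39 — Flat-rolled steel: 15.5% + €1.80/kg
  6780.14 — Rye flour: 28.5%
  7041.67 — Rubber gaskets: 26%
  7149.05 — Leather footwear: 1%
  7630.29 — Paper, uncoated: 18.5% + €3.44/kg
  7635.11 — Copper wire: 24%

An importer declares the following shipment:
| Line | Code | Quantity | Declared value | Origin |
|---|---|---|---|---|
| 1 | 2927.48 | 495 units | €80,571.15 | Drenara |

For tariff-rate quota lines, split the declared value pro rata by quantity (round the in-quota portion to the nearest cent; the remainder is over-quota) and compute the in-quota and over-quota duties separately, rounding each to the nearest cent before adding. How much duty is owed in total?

€7,842.26

Line 1 (2927.48, Drenara, 495 units, €80,571.15):
Code 2927.48 is under a tariff-rate quota (threshold 218 units). In-quota: 218 units at 0.5%; over-quota: 277 units at 17%.
Pro-rata value split: in-quota = €80,571.15 × 218/495 = €35,483.86; over-quota = €80,571.15 − €35,483.86 = €45,087.29.
In-quota duty = €35,483.86 × 0.5% = €177.42. Over-quota duty = €45,087.29 × 17% = €7,664.84.
Line duty = €177.42 + €7,664.84 = €7,842.26.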